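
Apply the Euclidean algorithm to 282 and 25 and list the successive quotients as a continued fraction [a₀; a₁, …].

Run the Euclidean algorithm, recording each quotient:
282 = 11·25 + 7, so a_0 = 11
25 = 3·7 + 4, so a_1 = 3
7 = 1·4 + 3, so a_2 = 1
4 = 1·3 + 1, so a_3 = 1
3 = 3·1 + 0, so a_4 = 3

[11; 3, 1, 1, 3]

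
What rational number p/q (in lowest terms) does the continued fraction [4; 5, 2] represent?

46/11

Work from the innermost term outward:
Start with 2.
5 + 1/(2/1) = 5 + 1/2 = 11/2
4 + 1/(11/2) = 4 + 2/11 = 46/11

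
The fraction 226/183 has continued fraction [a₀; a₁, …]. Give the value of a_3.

1

Repeatedly divide and take the remainder:
⌊226/183⌋ = 1, remainder 43
⌊183/43⌋ = 4, remainder 11
⌊43/11⌋ = 3, remainder 10
⌊11/10⌋ = 1, remainder 1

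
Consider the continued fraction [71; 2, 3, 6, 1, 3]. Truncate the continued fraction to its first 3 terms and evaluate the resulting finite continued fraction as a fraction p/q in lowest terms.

a_0 = 71: 71/1
a_1 = 2: 143/2
a_2 = 3: 500/7

500/7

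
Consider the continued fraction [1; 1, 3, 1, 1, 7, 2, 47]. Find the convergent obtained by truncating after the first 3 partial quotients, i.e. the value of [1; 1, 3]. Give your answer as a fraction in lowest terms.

7/4

Start with 3.
1 + 1/(3/1) = 1 + 1/3 = 4/3
1 + 1/(4/3) = 1 + 3/4 = 7/4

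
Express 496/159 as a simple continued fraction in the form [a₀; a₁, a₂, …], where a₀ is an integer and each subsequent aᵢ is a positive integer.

⌊496/159⌋ = 3, remainder 19
⌊159/19⌋ = 8, remainder 7
⌊19/7⌋ = 2, remainder 5
⌊7/5⌋ = 1, remainder 2
⌊5/2⌋ = 2, remainder 1
⌊2/1⌋ = 2, remainder 0

[3; 8, 2, 1, 2, 2]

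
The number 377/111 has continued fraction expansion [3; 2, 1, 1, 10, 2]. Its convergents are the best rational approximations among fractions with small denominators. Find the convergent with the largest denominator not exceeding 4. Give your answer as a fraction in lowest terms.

10/3

List convergents until the denominator exceeds the bound:
a_0 = 3: 3/1  (≤ bound)
a_1 = 2: 7/2  (≤ bound)
a_2 = 1: 10/3  (≤ bound)
a_3 = 1: 17/5  (> 4, stop)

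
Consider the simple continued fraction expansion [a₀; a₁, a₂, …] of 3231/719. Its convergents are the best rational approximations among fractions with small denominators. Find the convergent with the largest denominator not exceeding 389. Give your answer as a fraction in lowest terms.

a_0 = 4: 4/1  (≤ bound)
a_1 = 2: 9/2  (≤ bound)
a_2 = 39: 355/79  (≤ bound)
a_3 = 2: 719/160  (≤ bound)
a_4 = 4: 3231/719  (> 389, stop)

719/160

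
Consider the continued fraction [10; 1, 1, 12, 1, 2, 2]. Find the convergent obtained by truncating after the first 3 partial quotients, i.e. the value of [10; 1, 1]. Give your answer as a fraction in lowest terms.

Start with 1.
1 + 1/(1/1) = 1 + 1/1 = 2/1
10 + 1/(2/1) = 10 + 1/2 = 21/2

21/2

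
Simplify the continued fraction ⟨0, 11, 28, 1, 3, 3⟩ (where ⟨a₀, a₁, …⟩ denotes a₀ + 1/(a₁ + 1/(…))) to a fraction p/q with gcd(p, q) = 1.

Start with 3.
3 + 1/(3/1) = 3 + 1/3 = 10/3
1 + 1/(10/3) = 1 + 3/10 = 13/10
28 + 1/(13/10) = 28 + 10/13 = 374/13
11 + 1/(374/13) = 11 + 13/374 = 4127/374
0 + 1/(4127/374) = 0 + 374/4127 = 374/4127

374/4127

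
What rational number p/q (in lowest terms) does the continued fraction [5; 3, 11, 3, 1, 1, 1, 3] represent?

7416/1393

Start with 3.
1 + 1/(3/1) = 1 + 1/3 = 4/3
1 + 1/(4/3) = 1 + 3/4 = 7/4
1 + 1/(7/4) = 1 + 4/7 = 11/7
3 + 1/(11/7) = 3 + 7/11 = 40/11
11 + 1/(40/11) = 11 + 11/40 = 451/40
3 + 1/(451/40) = 3 + 40/451 = 1393/451
5 + 1/(1393/451) = 5 + 451/1393 = 7416/1393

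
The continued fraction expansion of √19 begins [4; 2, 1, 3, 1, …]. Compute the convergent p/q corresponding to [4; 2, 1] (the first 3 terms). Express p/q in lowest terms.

13/3

Start with 1.
2 + 1/(1/1) = 2 + 1/1 = 3/1
4 + 1/(3/1) = 4 + 1/3 = 13/3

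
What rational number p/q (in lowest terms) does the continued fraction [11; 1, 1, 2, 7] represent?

Start with 7.
2 + 1/(7/1) = 2 + 1/7 = 15/7
1 + 1/(15/7) = 1 + 7/15 = 22/15
1 + 1/(22/15) = 1 + 15/22 = 37/22
11 + 1/(37/22) = 11 + 22/37 = 429/37

429/37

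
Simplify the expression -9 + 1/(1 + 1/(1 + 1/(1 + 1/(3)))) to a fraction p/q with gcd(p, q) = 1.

-92/11

a_0 = -9: -9/1
a_1 = 1: -8/1
a_2 = 1: -17/2
a_3 = 1: -25/3
a_4 = 3: -92/11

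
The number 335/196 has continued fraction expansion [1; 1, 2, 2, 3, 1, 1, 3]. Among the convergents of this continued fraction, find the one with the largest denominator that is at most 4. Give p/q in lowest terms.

List convergents until the denominator exceeds the bound:
a_0 = 1: 1/1  (≤ bound)
a_1 = 1: 2/1  (≤ bound)
a_2 = 2: 5/3  (≤ bound)
a_3 = 2: 12/7  (> 4, stop)

5/3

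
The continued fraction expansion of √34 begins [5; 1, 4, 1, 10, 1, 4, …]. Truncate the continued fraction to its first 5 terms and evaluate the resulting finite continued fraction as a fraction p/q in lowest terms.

Start with 10.
1 + 1/(10/1) = 1 + 1/10 = 11/10
4 + 1/(11/10) = 4 + 10/11 = 54/11
1 + 1/(54/11) = 1 + 11/54 = 65/54
5 + 1/(65/54) = 5 + 54/65 = 379/65

379/65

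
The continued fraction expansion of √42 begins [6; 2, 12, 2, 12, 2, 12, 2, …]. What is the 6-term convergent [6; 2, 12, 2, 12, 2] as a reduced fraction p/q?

8749/1350

Use the convergent recurrence hₖ = aₖ·hₖ₋₁ + hₖ₋₂ (and likewise for the denominators kₖ):
a_0 = 6: 6/1
a_1 = 2: 13/2
a_2 = 12: 162/25
a_3 = 2: 337/52
a_4 = 12: 4206/649
a_5 = 2: 8749/1350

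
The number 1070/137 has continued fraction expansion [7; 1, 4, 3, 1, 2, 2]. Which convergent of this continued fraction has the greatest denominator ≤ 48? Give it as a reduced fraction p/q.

a_0 = 7: 7/1  (≤ bound)
a_1 = 1: 8/1  (≤ bound)
a_2 = 4: 39/5  (≤ bound)
a_3 = 3: 125/16  (≤ bound)
a_4 = 1: 164/21  (≤ bound)
a_5 = 2: 453/58  (> 48, stop)

164/21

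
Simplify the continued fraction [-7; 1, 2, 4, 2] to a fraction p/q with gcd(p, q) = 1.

-183/29

Start with 2.
4 + 1/(2/1) = 4 + 1/2 = 9/2
2 + 1/(9/2) = 2 + 2/9 = 20/9
1 + 1/(20/9) = 1 + 9/20 = 29/20
-7 + 1/(29/20) = -7 + 20/29 = -183/29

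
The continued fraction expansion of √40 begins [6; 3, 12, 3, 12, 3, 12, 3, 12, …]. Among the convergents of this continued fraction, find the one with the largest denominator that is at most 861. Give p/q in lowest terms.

721/114

List convergents until the denominator exceeds the bound:
a_0 = 6: 6/1  (≤ bound)
a_1 = 3: 19/3  (≤ bound)
a_2 = 12: 234/37  (≤ bound)
a_3 = 3: 721/114  (≤ bound)
a_4 = 12: 8886/1405  (> 861, stop)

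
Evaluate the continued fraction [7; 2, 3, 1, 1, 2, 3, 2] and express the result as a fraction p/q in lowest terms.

Collapse the nested fraction from the inside out:
Start with 2.
3 + 1/(2/1) = 3 + 1/2 = 7/2
2 + 1/(7/2) = 2 + 2/7 = 16/7
1 + 1/(16/7) = 1 + 7/16 = 23/16
1 + 1/(23/16) = 1 + 16/23 = 39/23
3 + 1/(39/23) = 3 + 23/39 = 140/39
2 + 1/(140/39) = 2 + 39/140 = 319/140
7 + 1/(319/140) = 7 + 140/319 = 2373/319

2373/319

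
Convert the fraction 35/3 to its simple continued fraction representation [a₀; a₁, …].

35 = 11·3 + 2, so a_0 = 11
3 = 1·2 + 1, so a_1 = 1
2 = 2·1 + 0, so a_2 = 2

[11; 1, 2]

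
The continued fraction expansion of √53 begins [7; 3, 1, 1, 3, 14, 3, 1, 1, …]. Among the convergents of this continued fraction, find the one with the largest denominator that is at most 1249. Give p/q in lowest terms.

a_0 = 7: 7/1  (≤ bound)
a_1 = 3: 22/3  (≤ bound)
a_2 = 1: 29/4  (≤ bound)
a_3 = 1: 51/7  (≤ bound)
a_4 = 3: 182/25  (≤ bound)
a_5 = 14: 2599/357  (≤ bound)
a_6 = 3: 7979/1096  (≤ bound)
a_7 = 1: 10578/1453  (> 1249, stop)

7979/1096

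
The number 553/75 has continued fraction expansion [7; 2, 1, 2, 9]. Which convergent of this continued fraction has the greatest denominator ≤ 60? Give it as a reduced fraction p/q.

59/8

List convergents until the denominator exceeds the bound:
a_0 = 7: 7/1  (≤ bound)
a_1 = 2: 15/2  (≤ bound)
a_2 = 1: 22/3  (≤ bound)
a_3 = 2: 59/8  (≤ bound)
a_4 = 9: 553/75  (> 60, stop)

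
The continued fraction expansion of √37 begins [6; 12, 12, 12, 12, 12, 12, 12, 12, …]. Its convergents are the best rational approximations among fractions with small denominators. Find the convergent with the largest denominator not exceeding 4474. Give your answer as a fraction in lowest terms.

10657/1752

List convergents until the denominator exceeds the bound:
a_0 = 6: 6/1  (≤ bound)
a_1 = 12: 73/12  (≤ bound)
a_2 = 12: 882/145  (≤ bound)
a_3 = 12: 10657/1752  (≤ bound)
a_4 = 12: 128766/21169  (> 4474, stop)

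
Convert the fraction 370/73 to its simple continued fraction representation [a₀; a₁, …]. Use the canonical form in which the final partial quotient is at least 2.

[5; 14, 1, 1, 2]

370 = 5·73 + 5, so a_0 = 5
73 = 14·5 + 3, so a_1 = 14
5 = 1·3 + 2, so a_2 = 1
3 = 1·2 + 1, so a_3 = 1
2 = 2·1 + 0, so a_4 = 2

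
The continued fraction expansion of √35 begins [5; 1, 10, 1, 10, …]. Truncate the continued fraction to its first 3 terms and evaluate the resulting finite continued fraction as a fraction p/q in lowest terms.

65/11

Collapse the nested fraction from the inside out:
Start with 10.
1 + 1/(10/1) = 1 + 1/10 = 11/10
5 + 1/(11/10) = 5 + 10/11 = 65/11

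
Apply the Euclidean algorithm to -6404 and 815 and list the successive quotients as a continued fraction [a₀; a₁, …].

-6404 ÷ 815 → quotient -8, remainder 116
815 ÷ 116 → quotient 7, remainder 3
116 ÷ 3 → quotient 38, remainder 2
3 ÷ 2 → quotient 1, remainder 1
2 ÷ 1 → quotient 2, remainder 0

[-8; 7, 38, 1, 2]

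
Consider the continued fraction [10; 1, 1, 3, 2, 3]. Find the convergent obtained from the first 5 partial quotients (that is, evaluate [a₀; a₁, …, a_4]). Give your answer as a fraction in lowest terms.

Collapse the nested fraction from the inside out:
Start with 2.
3 + 1/(2/1) = 3 + 1/2 = 7/2
1 + 1/(7/2) = 1 + 2/7 = 9/7
1 + 1/(9/7) = 1 + 7/9 = 16/9
10 + 1/(16/9) = 10 + 9/16 = 169/16

169/16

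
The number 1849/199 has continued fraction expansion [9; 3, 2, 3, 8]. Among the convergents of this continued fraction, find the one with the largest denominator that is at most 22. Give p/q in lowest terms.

65/7

a_0 = 9: 9/1  (≤ bound)
a_1 = 3: 28/3  (≤ bound)
a_2 = 2: 65/7  (≤ bound)
a_3 = 3: 223/24  (> 22, stop)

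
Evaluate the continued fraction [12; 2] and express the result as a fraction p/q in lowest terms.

Build up convergents one term at a time:
a_0 = 12: 12/1
a_1 = 2: 25/2

25/2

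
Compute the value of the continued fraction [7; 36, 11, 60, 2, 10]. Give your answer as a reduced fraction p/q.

3548613/504946

Use the convergent recurrence hₖ = aₖ·hₖ₋₁ + hₖ₋₂ (and likewise for the denominators kₖ):
a_0 = 7: 7/1
a_1 = 36: 253/36
a_2 = 11: 2790/397
a_3 = 60: 167653/23856
a_4 = 2: 338096/48109
a_5 = 10: 3548613/504946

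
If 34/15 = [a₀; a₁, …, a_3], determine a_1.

Repeatedly divide and take the remainder:
34 ÷ 15 → quotient 2, remainder 4
15 ÷ 4 → quotient 3, remainder 3

3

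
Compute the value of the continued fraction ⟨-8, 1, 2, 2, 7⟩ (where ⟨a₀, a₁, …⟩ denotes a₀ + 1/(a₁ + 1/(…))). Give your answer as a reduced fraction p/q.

-379/52

a_0 = -8: -8/1
a_1 = 1: -7/1
a_2 = 2: -22/3
a_3 = 2: -51/7
a_4 = 7: -379/52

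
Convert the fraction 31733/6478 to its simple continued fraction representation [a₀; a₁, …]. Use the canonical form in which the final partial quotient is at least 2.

[4; 1, 8, 1, 6, 7, 13]

Repeatedly divide and take the remainder:
31733 = 4·6478 + 5821, so a_0 = 4
6478 = 1·5821 + 657, so a_1 = 1
5821 = 8·657 + 565, so a_2 = 8
657 = 1·565 + 92, so a_3 = 1
565 = 6·92 + 13, so a_4 = 6
92 = 7·13 + 1, so a_5 = 7
13 = 13·1 + 0, so a_6 = 13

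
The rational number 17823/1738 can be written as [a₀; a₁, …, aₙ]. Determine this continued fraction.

17823 ÷ 1738 → quotient 10, remainder 443
1738 ÷ 443 → quotient 3, remainder 409
443 ÷ 409 → quotient 1, remainder 34
409 ÷ 34 → quotient 12, remainder 1
34 ÷ 1 → quotient 34, remainder 0

[10; 3, 1, 12, 34]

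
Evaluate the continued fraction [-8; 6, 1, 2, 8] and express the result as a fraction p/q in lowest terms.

-1311/167

Start with 8.
2 + 1/(8/1) = 2 + 1/8 = 17/8
1 + 1/(17/8) = 1 + 8/17 = 25/17
6 + 1/(25/17) = 6 + 17/25 = 167/25
-8 + 1/(167/25) = -8 + 25/167 = -1311/167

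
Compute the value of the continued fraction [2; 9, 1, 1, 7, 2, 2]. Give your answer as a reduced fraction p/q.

1585/753

Start with 2.
2 + 1/(2/1) = 2 + 1/2 = 5/2
7 + 1/(5/2) = 7 + 2/5 = 37/5
1 + 1/(37/5) = 1 + 5/37 = 42/37
1 + 1/(42/37) = 1 + 37/42 = 79/42
9 + 1/(79/42) = 9 + 42/79 = 753/79
2 + 1/(753/79) = 2 + 79/753 = 1585/753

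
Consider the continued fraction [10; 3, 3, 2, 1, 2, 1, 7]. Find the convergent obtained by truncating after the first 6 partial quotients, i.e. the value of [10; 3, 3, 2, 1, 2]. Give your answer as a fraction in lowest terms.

Build up convergents one term at a time:
a_0 = 10: 10/1
a_1 = 3: 31/3
a_2 = 3: 103/10
a_3 = 2: 237/23
a_4 = 1: 340/33
a_5 = 2: 917/89

917/89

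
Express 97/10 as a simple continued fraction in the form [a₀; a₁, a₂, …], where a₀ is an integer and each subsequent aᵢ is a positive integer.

[9; 1, 2, 3]

⌊97/10⌋ = 9, remainder 7
⌊10/7⌋ = 1, remainder 3
⌊7/3⌋ = 2, remainder 1
⌊3/1⌋ = 3, remainder 0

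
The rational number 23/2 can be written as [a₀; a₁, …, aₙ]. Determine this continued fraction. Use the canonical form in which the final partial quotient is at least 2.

[11; 2]

23 ÷ 2 → quotient 11, remainder 1
2 ÷ 1 → quotient 2, remainder 0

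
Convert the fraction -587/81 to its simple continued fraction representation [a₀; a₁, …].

Repeatedly divide and take the remainder:
-587 = -8·81 + 61, so a_0 = -8
81 = 1·61 + 20, so a_1 = 1
61 = 3·20 + 1, so a_2 = 3
20 = 20·1 + 0, so a_3 = 20

[-8; 1, 3, 20]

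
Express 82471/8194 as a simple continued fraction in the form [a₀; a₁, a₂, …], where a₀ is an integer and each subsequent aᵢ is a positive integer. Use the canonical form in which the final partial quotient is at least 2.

82471 = 10·8194 + 531, so a_0 = 10
8194 = 15·531 + 229, so a_1 = 15
531 = 2·229 + 73, so a_2 = 2
229 = 3·73 + 10, so a_3 = 3
73 = 7·10 + 3, so a_4 = 7
10 = 3·3 + 1, so a_5 = 3
3 = 3·1 + 0, so a_6 = 3

[10; 15, 2, 3, 7, 3, 3]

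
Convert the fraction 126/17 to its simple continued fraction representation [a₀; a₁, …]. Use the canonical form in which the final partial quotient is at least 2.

[7; 2, 2, 3]

Run the Euclidean algorithm, recording each quotient:
126 ÷ 17 → quotient 7, remainder 7
17 ÷ 7 → quotient 2, remainder 3
7 ÷ 3 → quotient 2, remainder 1
3 ÷ 1 → quotient 3, remainder 0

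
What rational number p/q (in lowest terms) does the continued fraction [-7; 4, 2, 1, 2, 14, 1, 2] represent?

Start with 2.
1 + 1/(2/1) = 1 + 1/2 = 3/2
14 + 1/(3/2) = 14 + 2/3 = 44/3
2 + 1/(44/3) = 2 + 3/44 = 91/44
1 + 1/(91/44) = 1 + 44/91 = 135/91
2 + 1/(135/91) = 2 + 91/135 = 361/135
4 + 1/(361/135) = 4 + 135/361 = 1579/361
-7 + 1/(1579/361) = -7 + 361/1579 = -10692/1579

-10692/1579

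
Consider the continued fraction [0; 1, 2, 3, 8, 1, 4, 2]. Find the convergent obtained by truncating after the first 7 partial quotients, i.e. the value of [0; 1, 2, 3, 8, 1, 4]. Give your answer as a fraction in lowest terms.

318/455

Work from the innermost term outward:
Start with 4.
1 + 1/(4/1) = 1 + 1/4 = 5/4
8 + 1/(5/4) = 8 + 4/5 = 44/5
3 + 1/(44/5) = 3 + 5/44 = 137/44
2 + 1/(137/44) = 2 + 44/137 = 318/137
1 + 1/(318/137) = 1 + 137/318 = 455/318
0 + 1/(455/318) = 0 + 318/455 = 318/455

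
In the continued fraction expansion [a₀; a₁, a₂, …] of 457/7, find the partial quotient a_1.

3

457 ÷ 7 → quotient 65, remainder 2
7 ÷ 2 → quotient 3, remainder 1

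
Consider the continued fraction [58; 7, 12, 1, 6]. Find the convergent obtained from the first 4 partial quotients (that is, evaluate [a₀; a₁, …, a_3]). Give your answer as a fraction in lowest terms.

Compute successive convergents:
a_0 = 58: 58/1
a_1 = 7: 407/7
a_2 = 12: 4942/85
a_3 = 1: 5349/92

5349/92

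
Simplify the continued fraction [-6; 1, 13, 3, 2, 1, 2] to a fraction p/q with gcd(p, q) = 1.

Start with 2.
1 + 1/(2/1) = 1 + 1/2 = 3/2
2 + 1/(3/2) = 2 + 2/3 = 8/3
3 + 1/(8/3) = 3 + 3/8 = 27/8
13 + 1/(27/8) = 13 + 8/27 = 359/27
1 + 1/(359/27) = 1 + 27/359 = 386/359
-6 + 1/(386/359) = -6 + 359/386 = -1957/386

-1957/386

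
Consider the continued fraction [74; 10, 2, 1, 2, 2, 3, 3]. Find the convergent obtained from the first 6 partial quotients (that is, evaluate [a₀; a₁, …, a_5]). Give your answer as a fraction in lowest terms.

Start with 2.
2 + 1/(2/1) = 2 + 1/2 = 5/2
1 + 1/(5/2) = 1 + 2/5 = 7/5
2 + 1/(7/5) = 2 + 5/7 = 19/7
10 + 1/(19/7) = 10 + 7/19 = 197/19
74 + 1/(197/19) = 74 + 19/197 = 14597/197

14597/197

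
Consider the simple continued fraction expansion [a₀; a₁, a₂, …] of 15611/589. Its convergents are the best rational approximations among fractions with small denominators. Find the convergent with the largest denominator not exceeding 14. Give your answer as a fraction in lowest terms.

List convergents until the denominator exceeds the bound:
a_0 = 26: 26/1  (≤ bound)
a_1 = 1: 27/1  (≤ bound)
a_2 = 1: 53/2  (≤ bound)
a_3 = 58: 3101/117  (> 14, stop)

53/2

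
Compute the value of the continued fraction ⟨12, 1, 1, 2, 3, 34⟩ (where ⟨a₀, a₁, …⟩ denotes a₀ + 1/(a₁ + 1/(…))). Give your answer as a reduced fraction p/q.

Compute successive convergents:
a_0 = 12: 12/1
a_1 = 1: 13/1
a_2 = 1: 25/2
a_3 = 2: 63/5
a_4 = 3: 214/17
a_5 = 34: 7339/583

7339/583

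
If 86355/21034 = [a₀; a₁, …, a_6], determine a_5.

⌊86355/21034⌋ = 4, remainder 2219
⌊21034/2219⌋ = 9, remainder 1063
⌊2219/1063⌋ = 2, remainder 93
⌊1063/93⌋ = 11, remainder 40
⌊93/40⌋ = 2, remainder 13
⌊40/13⌋ = 3, remainder 1

3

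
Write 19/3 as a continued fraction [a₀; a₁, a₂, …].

19 ÷ 3 → quotient 6, remainder 1
3 ÷ 1 → quotient 3, remainder 0

[6; 3]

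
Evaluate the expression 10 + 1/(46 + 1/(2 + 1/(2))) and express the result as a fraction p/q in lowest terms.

Starting at the tail and folding back:
Start with 2.
2 + 1/(2/1) = 2 + 1/2 = 5/2
46 + 1/(5/2) = 46 + 2/5 = 232/5
10 + 1/(232/5) = 10 + 5/232 = 2325/232

2325/232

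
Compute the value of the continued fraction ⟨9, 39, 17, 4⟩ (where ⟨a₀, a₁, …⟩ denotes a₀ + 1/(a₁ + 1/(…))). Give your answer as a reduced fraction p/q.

Start with 4.
17 + 1/(4/1) = 17 + 1/4 = 69/4
39 + 1/(69/4) = 39 + 4/69 = 2695/69
9 + 1/(2695/69) = 9 + 69/2695 = 24324/2695

24324/2695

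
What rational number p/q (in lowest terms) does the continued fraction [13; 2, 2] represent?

a_0 = 13: 13/1
a_1 = 2: 27/2
a_2 = 2: 67/5

67/5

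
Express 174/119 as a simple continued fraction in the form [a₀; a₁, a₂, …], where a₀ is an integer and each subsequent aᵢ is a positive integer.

⌊174/119⌋ = 1, remainder 55
⌊119/55⌋ = 2, remainder 9
⌊55/9⌋ = 6, remainder 1
⌊9/1⌋ = 9, remainder 0

[1; 2, 6, 9]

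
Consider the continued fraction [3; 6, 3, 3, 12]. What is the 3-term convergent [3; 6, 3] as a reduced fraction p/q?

a_0 = 3: 3/1
a_1 = 6: 19/6
a_2 = 3: 60/19

60/19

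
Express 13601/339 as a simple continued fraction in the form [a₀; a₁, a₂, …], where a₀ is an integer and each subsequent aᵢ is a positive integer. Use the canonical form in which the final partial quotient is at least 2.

Repeatedly divide and take the remainder:
⌊13601/339⌋ = 40, remainder 41
⌊339/41⌋ = 8, remainder 11
⌊41/11⌋ = 3, remainder 8
⌊11/8⌋ = 1, remainder 3
⌊8/3⌋ = 2, remainder 2
⌊3/2⌋ = 1, remainder 1
⌊2/1⌋ = 2, remainder 0

[40; 8, 3, 1, 2, 1, 2]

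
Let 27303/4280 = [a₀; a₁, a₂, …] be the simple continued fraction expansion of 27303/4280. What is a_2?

Apply division with remainder until the remainder is 0:
⌊27303/4280⌋ = 6, remainder 1623
⌊4280/1623⌋ = 2, remainder 1034
⌊1623/1034⌋ = 1, remainder 589

1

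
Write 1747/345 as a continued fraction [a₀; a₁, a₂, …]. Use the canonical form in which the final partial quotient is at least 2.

[5; 15, 1, 2, 7]

Apply division with remainder until the remainder is 0:
1747 ÷ 345 → quotient 5, remainder 22
345 ÷ 22 → quotient 15, remainder 15
22 ÷ 15 → quotient 1, remainder 7
15 ÷ 7 → quotient 2, remainder 1
7 ÷ 1 → quotient 7, remainder 0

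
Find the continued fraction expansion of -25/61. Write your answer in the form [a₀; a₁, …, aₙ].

-25 = -1·61 + 36, so a_0 = -1
61 = 1·36 + 25, so a_1 = 1
36 = 1·25 + 11, so a_2 = 1
25 = 2·11 + 3, so a_3 = 2
11 = 3·3 + 2, so a_4 = 3
3 = 1·2 + 1, so a_5 = 1
2 = 2·1 + 0, so a_6 = 2

[-1; 1, 1, 2, 3, 1, 2]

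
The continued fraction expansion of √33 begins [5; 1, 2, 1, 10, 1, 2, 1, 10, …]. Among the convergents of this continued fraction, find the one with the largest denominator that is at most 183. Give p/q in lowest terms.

List convergents until the denominator exceeds the bound:
a_0 = 5: 5/1  (≤ bound)
a_1 = 1: 6/1  (≤ bound)
a_2 = 2: 17/3  (≤ bound)
a_3 = 1: 23/4  (≤ bound)
a_4 = 10: 247/43  (≤ bound)
a_5 = 1: 270/47  (≤ bound)
a_6 = 2: 787/137  (≤ bound)
a_7 = 1: 1057/184  (> 183, stop)

787/137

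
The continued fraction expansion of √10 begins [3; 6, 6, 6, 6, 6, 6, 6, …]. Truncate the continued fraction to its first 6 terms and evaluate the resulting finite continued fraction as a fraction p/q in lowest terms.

Starting at the tail and folding back:
Start with 6.
6 + 1/(6/1) = 6 + 1/6 = 37/6
6 + 1/(37/6) = 6 + 6/37 = 228/37
6 + 1/(228/37) = 6 + 37/228 = 1405/228
6 + 1/(1405/228) = 6 + 228/1405 = 8658/1405
3 + 1/(8658/1405) = 3 + 1405/8658 = 27379/8658

27379/8658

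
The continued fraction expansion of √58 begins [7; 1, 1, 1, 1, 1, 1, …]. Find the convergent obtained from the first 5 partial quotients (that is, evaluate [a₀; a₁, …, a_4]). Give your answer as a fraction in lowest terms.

Work from the innermost term outward:
Start with 1.
1 + 1/(1/1) = 1 + 1/1 = 2/1
1 + 1/(2/1) = 1 + 1/2 = 3/2
1 + 1/(3/2) = 1 + 2/3 = 5/3
7 + 1/(5/3) = 7 + 3/5 = 38/5

38/5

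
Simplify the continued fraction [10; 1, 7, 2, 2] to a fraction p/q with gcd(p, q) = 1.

457/42

a_0 = 10: 10/1
a_1 = 1: 11/1
a_2 = 7: 87/8
a_3 = 2: 185/17
a_4 = 2: 457/42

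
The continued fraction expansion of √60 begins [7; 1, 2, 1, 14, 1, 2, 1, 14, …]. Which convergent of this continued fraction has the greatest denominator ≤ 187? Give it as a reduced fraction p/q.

1433/185

List convergents until the denominator exceeds the bound:
a_0 = 7: 7/1  (≤ bound)
a_1 = 1: 8/1  (≤ bound)
a_2 = 2: 23/3  (≤ bound)
a_3 = 1: 31/4  (≤ bound)
a_4 = 14: 457/59  (≤ bound)
a_5 = 1: 488/63  (≤ bound)
a_6 = 2: 1433/185  (≤ bound)
a_7 = 1: 1921/248  (> 187, stop)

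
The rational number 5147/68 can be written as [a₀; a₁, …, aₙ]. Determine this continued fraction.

[75; 1, 2, 4, 5]

Apply division with remainder until the remainder is 0:
⌊5147/68⌋ = 75, remainder 47
⌊68/47⌋ = 1, remainder 21
⌊47/21⌋ = 2, remainder 5
⌊21/5⌋ = 4, remainder 1
⌊5/1⌋ = 5, remainder 0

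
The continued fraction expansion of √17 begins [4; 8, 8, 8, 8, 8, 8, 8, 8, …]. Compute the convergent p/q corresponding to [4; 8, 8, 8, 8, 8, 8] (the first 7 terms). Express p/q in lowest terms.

Work from the innermost term outward:
Start with 8.
8 + 1/(8/1) = 8 + 1/8 = 65/8
8 + 1/(65/8) = 8 + 8/65 = 528/65
8 + 1/(528/65) = 8 + 65/528 = 4289/528
8 + 1/(4289/528) = 8 + 528/4289 = 34840/4289
8 + 1/(34840/4289) = 8 + 4289/34840 = 283009/34840
4 + 1/(283009/34840) = 4 + 34840/283009 = 1166876/283009

1166876/283009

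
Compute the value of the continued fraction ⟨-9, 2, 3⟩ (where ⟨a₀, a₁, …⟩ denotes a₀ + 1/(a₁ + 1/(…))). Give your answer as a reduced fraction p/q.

a_0 = -9: -9/1
a_1 = 2: -17/2
a_2 = 3: -60/7

-60/7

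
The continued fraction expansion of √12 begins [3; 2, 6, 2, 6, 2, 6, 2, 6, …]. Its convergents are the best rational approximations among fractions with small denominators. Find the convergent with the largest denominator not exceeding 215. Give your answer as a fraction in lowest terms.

a_0 = 3: 3/1  (≤ bound)
a_1 = 2: 7/2  (≤ bound)
a_2 = 6: 45/13  (≤ bound)
a_3 = 2: 97/28  (≤ bound)
a_4 = 6: 627/181  (≤ bound)
a_5 = 2: 1351/390  (> 215, stop)

627/181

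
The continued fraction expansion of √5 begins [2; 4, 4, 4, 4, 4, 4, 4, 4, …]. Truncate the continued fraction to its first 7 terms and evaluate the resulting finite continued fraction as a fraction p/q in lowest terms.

Start with 4.
4 + 1/(4/1) = 4 + 1/4 = 17/4
4 + 1/(17/4) = 4 + 4/17 = 72/17
4 + 1/(72/17) = 4 + 17/72 = 305/72
4 + 1/(305/72) = 4 + 72/305 = 1292/305
4 + 1/(1292/305) = 4 + 305/1292 = 5473/1292
2 + 1/(5473/1292) = 2 + 1292/5473 = 12238/5473

12238/5473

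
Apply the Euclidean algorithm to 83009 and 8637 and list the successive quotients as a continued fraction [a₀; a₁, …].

[9; 1, 1, 1, 1, 3, 12, 39]

83009 ÷ 8637 → quotient 9, remainder 5276
8637 ÷ 5276 → quotient 1, remainder 3361
5276 ÷ 3361 → quotient 1, remainder 1915
3361 ÷ 1915 → quotient 1, remainder 1446
1915 ÷ 1446 → quotient 1, remainder 469
1446 ÷ 469 → quotient 3, remainder 39
469 ÷ 39 → quotient 12, remainder 1
39 ÷ 1 → quotient 39, remainder 0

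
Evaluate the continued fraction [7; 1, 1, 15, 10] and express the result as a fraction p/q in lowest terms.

2345/312

Collapse the nested fraction from the inside out:
Start with 10.
15 + 1/(10/1) = 15 + 1/10 = 151/10
1 + 1/(151/10) = 1 + 10/151 = 161/151
1 + 1/(161/151) = 1 + 151/161 = 312/161
7 + 1/(312/161) = 7 + 161/312 = 2345/312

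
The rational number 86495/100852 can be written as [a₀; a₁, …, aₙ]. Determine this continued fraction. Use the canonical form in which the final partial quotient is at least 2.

[0; 1, 6, 40, 1, 2, 23, 5]

⌊86495/100852⌋ = 0, remainder 86495
⌊100852/86495⌋ = 1, remainder 14357
⌊86495/14357⌋ = 6, remainder 353
⌊14357/353⌋ = 40, remainder 237
⌊353/237⌋ = 1, remainder 116
⌊237/116⌋ = 2, remainder 5
⌊116/5⌋ = 23, remainder 1
⌊5/1⌋ = 5, remainder 0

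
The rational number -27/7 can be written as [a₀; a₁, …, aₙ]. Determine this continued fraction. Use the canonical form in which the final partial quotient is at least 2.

[-4; 7]

-27 ÷ 7 → quotient -4, remainder 1
7 ÷ 1 → quotient 7, remainder 0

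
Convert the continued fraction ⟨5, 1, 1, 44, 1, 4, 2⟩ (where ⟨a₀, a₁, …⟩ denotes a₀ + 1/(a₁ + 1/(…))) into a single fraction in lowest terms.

5489/997

Collapse the nested fraction from the inside out:
Start with 2.
4 + 1/(2/1) = 4 + 1/2 = 9/2
1 + 1/(9/2) = 1 + 2/9 = 11/9
44 + 1/(11/9) = 44 + 9/11 = 493/11
1 + 1/(493/11) = 1 + 11/493 = 504/493
1 + 1/(504/493) = 1 + 493/504 = 997/504
5 + 1/(997/504) = 5 + 504/997 = 5489/997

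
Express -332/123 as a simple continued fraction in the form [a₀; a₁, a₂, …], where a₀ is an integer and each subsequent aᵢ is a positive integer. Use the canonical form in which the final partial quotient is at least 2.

[-3; 3, 3, 12]

Run the Euclidean algorithm, recording each quotient:
-332 ÷ 123 → quotient -3, remainder 37
123 ÷ 37 → quotient 3, remainder 12
37 ÷ 12 → quotient 3, remainder 1
12 ÷ 1 → quotient 12, remainder 0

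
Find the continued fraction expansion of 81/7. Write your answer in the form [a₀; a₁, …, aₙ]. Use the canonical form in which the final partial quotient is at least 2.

⌊81/7⌋ = 11, remainder 4
⌊7/4⌋ = 1, remainder 3
⌊4/3⌋ = 1, remainder 1
⌊3/1⌋ = 3, remainder 0

[11; 1, 1, 3]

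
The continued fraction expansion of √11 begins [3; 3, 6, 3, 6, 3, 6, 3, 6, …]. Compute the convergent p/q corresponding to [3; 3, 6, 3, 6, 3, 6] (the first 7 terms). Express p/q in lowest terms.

25077/7561

Start with 6.
3 + 1/(6/1) = 3 + 1/6 = 19/6
6 + 1/(19/6) = 6 + 6/19 = 120/19
3 + 1/(120/19) = 3 + 19/120 = 379/120
6 + 1/(379/120) = 6 + 120/379 = 2394/379
3 + 1/(2394/379) = 3 + 379/2394 = 7561/2394
3 + 1/(7561/2394) = 3 + 2394/7561 = 25077/7561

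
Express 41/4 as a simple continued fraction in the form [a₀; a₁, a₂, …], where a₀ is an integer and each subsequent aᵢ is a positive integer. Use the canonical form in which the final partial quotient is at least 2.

[10; 4]

Repeatedly divide and take the remainder:
⌊41/4⌋ = 10, remainder 1
⌊4/1⌋ = 4, remainder 0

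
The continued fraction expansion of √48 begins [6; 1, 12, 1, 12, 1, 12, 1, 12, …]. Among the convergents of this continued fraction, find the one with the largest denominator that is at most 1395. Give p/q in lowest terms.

1351/195

a_0 = 6: 6/1  (≤ bound)
a_1 = 1: 7/1  (≤ bound)
a_2 = 12: 90/13  (≤ bound)
a_3 = 1: 97/14  (≤ bound)
a_4 = 12: 1254/181  (≤ bound)
a_5 = 1: 1351/195  (≤ bound)
a_6 = 12: 17466/2521  (> 1395, stop)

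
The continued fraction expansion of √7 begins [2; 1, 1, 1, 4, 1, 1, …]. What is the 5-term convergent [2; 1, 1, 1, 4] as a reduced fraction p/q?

a_0 = 2: 2/1
a_1 = 1: 3/1
a_2 = 1: 5/2
a_3 = 1: 8/3
a_4 = 4: 37/14

37/14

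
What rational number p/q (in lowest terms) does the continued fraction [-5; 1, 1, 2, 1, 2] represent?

-84/19

Starting at the tail and folding back:
Start with 2.
1 + 1/(2/1) = 1 + 1/2 = 3/2
2 + 1/(3/2) = 2 + 2/3 = 8/3
1 + 1/(8/3) = 1 + 3/8 = 11/8
1 + 1/(11/8) = 1 + 8/11 = 19/11
-5 + 1/(19/11) = -5 + 11/19 = -84/19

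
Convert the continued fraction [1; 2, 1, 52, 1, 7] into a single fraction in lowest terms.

1716/1285

a_0 = 1: 1/1
a_1 = 2: 3/2
a_2 = 1: 4/3
a_3 = 52: 211/158
a_4 = 1: 215/161
a_5 = 7: 1716/1285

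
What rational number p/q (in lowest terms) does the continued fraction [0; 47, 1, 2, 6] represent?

Work from the innermost term outward:
Start with 6.
2 + 1/(6/1) = 2 + 1/6 = 13/6
1 + 1/(13/6) = 1 + 6/13 = 19/13
47 + 1/(19/13) = 47 + 13/19 = 906/19
0 + 1/(906/19) = 0 + 19/906 = 19/906

19/906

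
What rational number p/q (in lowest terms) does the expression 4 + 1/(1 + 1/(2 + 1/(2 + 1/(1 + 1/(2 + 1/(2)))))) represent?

Use the convergent recurrence hₖ = aₖ·hₖ₋₁ + hₖ₋₂ (and likewise for the denominators kₖ):
a_0 = 4: 4/1
a_1 = 1: 5/1
a_2 = 2: 14/3
a_3 = 2: 33/7
a_4 = 1: 47/10
a_5 = 2: 127/27
a_6 = 2: 301/64

301/64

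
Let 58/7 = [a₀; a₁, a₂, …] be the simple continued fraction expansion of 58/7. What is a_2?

2

⌊58/7⌋ = 8, remainder 2
⌊7/2⌋ = 3, remainder 1
⌊2/1⌋ = 2, remainder 0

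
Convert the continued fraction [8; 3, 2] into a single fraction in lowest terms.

Start with 2.
3 + 1/(2/1) = 3 + 1/2 = 7/2
8 + 1/(7/2) = 8 + 2/7 = 58/7

58/7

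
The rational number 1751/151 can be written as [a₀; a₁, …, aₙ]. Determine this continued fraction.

[11; 1, 1, 2, 9, 1, 2]

1751 ÷ 151 → quotient 11, remainder 90
151 ÷ 90 → quotient 1, remainder 61
90 ÷ 61 → quotient 1, remainder 29
61 ÷ 29 → quotient 2, remainder 3
29 ÷ 3 → quotient 9, remainder 2
3 ÷ 2 → quotient 1, remainder 1
2 ÷ 1 → quotient 2, remainder 0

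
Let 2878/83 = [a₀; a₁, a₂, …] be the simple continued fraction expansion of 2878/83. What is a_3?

13

2878 = 34·83 + 56, so a_0 = 34
83 = 1·56 + 27, so a_1 = 1
56 = 2·27 + 2, so a_2 = 2
27 = 13·2 + 1, so a_3 = 13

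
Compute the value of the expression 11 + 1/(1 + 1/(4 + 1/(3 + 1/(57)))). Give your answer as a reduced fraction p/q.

10832/917

Compute successive convergents:
a_0 = 11: 11/1
a_1 = 1: 12/1
a_2 = 4: 59/5
a_3 = 3: 189/16
a_4 = 57: 10832/917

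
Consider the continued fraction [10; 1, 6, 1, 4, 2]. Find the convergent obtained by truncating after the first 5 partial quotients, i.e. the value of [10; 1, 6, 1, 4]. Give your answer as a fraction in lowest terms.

424/39

a_0 = 10: 10/1
a_1 = 1: 11/1
a_2 = 6: 76/7
a_3 = 1: 87/8
a_4 = 4: 424/39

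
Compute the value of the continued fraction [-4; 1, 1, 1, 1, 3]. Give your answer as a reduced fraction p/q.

Build up convergents one term at a time:
a_0 = -4: -4/1
a_1 = 1: -3/1
a_2 = 1: -7/2
a_3 = 1: -10/3
a_4 = 1: -17/5
a_5 = 3: -61/18

-61/18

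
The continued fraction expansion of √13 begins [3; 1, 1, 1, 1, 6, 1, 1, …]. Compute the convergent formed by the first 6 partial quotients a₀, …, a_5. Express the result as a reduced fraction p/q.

119/33

a_0 = 3: 3/1
a_1 = 1: 4/1
a_2 = 1: 7/2
a_3 = 1: 11/3
a_4 = 1: 18/5
a_5 = 6: 119/33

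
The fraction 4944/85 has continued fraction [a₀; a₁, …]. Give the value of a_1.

6

4944 ÷ 85 → quotient 58, remainder 14
85 ÷ 14 → quotient 6, remainder 1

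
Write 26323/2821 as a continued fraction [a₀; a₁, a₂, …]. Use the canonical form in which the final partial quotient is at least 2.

[9; 3, 49, 6, 3]

Run the Euclidean algorithm, recording each quotient:
26323 = 9·2821 + 934, so a_0 = 9
2821 = 3·934 + 19, so a_1 = 3
934 = 49·19 + 3, so a_2 = 49
19 = 6·3 + 1, so a_3 = 6
3 = 3·1 + 0, so a_4 = 3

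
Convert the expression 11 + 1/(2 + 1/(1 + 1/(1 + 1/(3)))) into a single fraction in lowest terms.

Use the convergent recurrence hₖ = aₖ·hₖ₋₁ + hₖ₋₂ (and likewise for the denominators kₖ):
a_0 = 11: 11/1
a_1 = 2: 23/2
a_2 = 1: 34/3
a_3 = 1: 57/5
a_4 = 3: 205/18

205/18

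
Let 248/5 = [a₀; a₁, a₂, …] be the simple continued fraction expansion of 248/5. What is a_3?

2

Apply division with remainder until the remainder is 0:
248 ÷ 5 → quotient 49, remainder 3
5 ÷ 3 → quotient 1, remainder 2
3 ÷ 2 → quotient 1, remainder 1
2 ÷ 1 → quotient 2, remainder 0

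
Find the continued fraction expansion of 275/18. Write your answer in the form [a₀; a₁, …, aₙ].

275 = 15·18 + 5, so a_0 = 15
18 = 3·5 + 3, so a_1 = 3
5 = 1·3 + 2, so a_2 = 1
3 = 1·2 + 1, so a_3 = 1
2 = 2·1 + 0, so a_4 = 2

[15; 3, 1, 1, 2]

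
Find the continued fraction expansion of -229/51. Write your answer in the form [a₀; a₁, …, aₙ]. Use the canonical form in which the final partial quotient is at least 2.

[-5; 1, 1, 25]

Run the Euclidean algorithm, recording each quotient:
-229 ÷ 51 → quotient -5, remainder 26
51 ÷ 26 → quotient 1, remainder 25
26 ÷ 25 → quotient 1, remainder 1
25 ÷ 1 → quotient 25, remainder 0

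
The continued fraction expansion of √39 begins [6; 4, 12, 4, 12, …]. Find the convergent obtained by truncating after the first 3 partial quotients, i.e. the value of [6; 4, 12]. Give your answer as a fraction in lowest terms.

Starting at the tail and folding back:
Start with 12.
4 + 1/(12/1) = 4 + 1/12 = 49/12
6 + 1/(49/12) = 6 + 12/49 = 306/49

306/49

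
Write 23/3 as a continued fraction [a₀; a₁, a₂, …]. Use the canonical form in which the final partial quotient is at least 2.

Apply division with remainder until the remainder is 0:
23 = 7·3 + 2, so a_0 = 7
3 = 1·2 + 1, so a_1 = 1
2 = 2·1 + 0, so a_2 = 2

[7; 1, 2]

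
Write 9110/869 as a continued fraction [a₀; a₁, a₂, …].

[10; 2, 14, 2, 14]

9110 = 10·869 + 420, so a_0 = 10
869 = 2·420 + 29, so a_1 = 2
420 = 14·29 + 14, so a_2 = 14
29 = 2·14 + 1, so a_3 = 2
14 = 14·1 + 0, so a_4 = 14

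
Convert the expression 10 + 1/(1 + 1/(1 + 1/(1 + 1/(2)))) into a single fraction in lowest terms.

85/8

a_0 = 10: 10/1
a_1 = 1: 11/1
a_2 = 1: 21/2
a_3 = 1: 32/3
a_4 = 2: 85/8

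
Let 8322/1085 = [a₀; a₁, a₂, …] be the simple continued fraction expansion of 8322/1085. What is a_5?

⌊8322/1085⌋ = 7, remainder 727
⌊1085/727⌋ = 1, remainder 358
⌊727/358⌋ = 2, remainder 11
⌊358/11⌋ = 32, remainder 6
⌊11/6⌋ = 1, remainder 5
⌊6/5⌋ = 1, remainder 1

1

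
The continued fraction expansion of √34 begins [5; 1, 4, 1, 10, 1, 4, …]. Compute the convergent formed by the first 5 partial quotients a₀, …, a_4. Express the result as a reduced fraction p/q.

379/65

Start with 10.
1 + 1/(10/1) = 1 + 1/10 = 11/10
4 + 1/(11/10) = 4 + 10/11 = 54/11
1 + 1/(54/11) = 1 + 11/54 = 65/54
5 + 1/(65/54) = 5 + 54/65 = 379/65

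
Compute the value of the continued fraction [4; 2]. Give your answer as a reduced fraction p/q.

9/2

Starting at the tail and folding back:
Start with 2.
4 + 1/(2/1) = 4 + 1/2 = 9/2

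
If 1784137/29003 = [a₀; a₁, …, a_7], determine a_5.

1

Repeatedly divide and take the remainder:
⌊1784137/29003⌋ = 61, remainder 14954
⌊29003/14954⌋ = 1, remainder 14049
⌊14954/14049⌋ = 1, remainder 905
⌊14049/905⌋ = 15, remainder 474
⌊905/474⌋ = 1, remainder 431
⌊474/431⌋ = 1, remainder 43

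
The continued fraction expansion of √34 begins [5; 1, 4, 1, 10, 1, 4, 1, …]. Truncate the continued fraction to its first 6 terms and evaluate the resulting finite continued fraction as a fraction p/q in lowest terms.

414/71

Compute successive convergents:
a_0 = 5: 5/1
a_1 = 1: 6/1
a_2 = 4: 29/5
a_3 = 1: 35/6
a_4 = 10: 379/65
a_5 = 1: 414/71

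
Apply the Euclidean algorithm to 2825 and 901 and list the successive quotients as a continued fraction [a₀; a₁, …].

⌊2825/901⌋ = 3, remainder 122
⌊901/122⌋ = 7, remainder 47
⌊122/47⌋ = 2, remainder 28
⌊47/28⌋ = 1, remainder 19
⌊28/19⌋ = 1, remainder 9
⌊19/9⌋ = 2, remainder 1
⌊9/1⌋ = 9, remainder 0

[3; 7, 2, 1, 1, 2, 9]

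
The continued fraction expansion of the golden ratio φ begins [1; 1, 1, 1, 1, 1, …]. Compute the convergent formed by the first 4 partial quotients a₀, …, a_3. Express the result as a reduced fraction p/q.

5/3

Use the convergent recurrence hₖ = aₖ·hₖ₋₁ + hₖ₋₂ (and likewise for the denominators kₖ):
a_0 = 1: 1/1
a_1 = 1: 2/1
a_2 = 1: 3/2
a_3 = 1: 5/3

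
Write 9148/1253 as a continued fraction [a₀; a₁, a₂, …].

[7; 3, 3, 11, 11]

9148 = 7·1253 + 377, so a_0 = 7
1253 = 3·377 + 122, so a_1 = 3
377 = 3·122 + 11, so a_2 = 3
122 = 11·11 + 1, so a_3 = 11
11 = 11·1 + 0, so a_4 = 11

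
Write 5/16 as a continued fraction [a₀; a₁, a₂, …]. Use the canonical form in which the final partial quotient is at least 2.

[0; 3, 5]

Apply division with remainder until the remainder is 0:
5 = 0·16 + 5, so a_0 = 0
16 = 3·5 + 1, so a_1 = 3
5 = 5·1 + 0, so a_2 = 5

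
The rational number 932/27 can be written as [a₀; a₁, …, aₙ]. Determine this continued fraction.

932 = 34·27 + 14, so a_0 = 34
27 = 1·14 + 13, so a_1 = 1
14 = 1·13 + 1, so a_2 = 1
13 = 13·1 + 0, so a_3 = 13

[34; 1, 1, 13]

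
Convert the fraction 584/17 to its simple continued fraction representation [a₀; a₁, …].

[34; 2, 1, 5]

⌊584/17⌋ = 34, remainder 6
⌊17/6⌋ = 2, remainder 5
⌊6/5⌋ = 1, remainder 1
⌊5/1⌋ = 5, remainder 0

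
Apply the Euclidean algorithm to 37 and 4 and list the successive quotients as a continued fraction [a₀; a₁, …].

⌊37/4⌋ = 9, remainder 1
⌊4/1⌋ = 4, remainder 0

[9; 4]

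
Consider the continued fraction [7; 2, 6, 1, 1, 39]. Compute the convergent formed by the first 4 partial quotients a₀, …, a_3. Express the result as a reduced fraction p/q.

112/15

Use the convergent recurrence hₖ = aₖ·hₖ₋₁ + hₖ₋₂ (and likewise for the denominators kₖ):
a_0 = 7: 7/1
a_1 = 2: 15/2
a_2 = 6: 97/13
a_3 = 1: 112/15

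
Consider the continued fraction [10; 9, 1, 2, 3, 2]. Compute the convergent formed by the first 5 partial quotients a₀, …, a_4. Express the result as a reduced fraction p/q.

Starting at the tail and folding back:
Start with 3.
2 + 1/(3/1) = 2 + 1/3 = 7/3
1 + 1/(7/3) = 1 + 3/7 = 10/7
9 + 1/(10/7) = 9 + 7/10 = 97/10
10 + 1/(97/10) = 10 + 10/97 = 980/97

980/97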